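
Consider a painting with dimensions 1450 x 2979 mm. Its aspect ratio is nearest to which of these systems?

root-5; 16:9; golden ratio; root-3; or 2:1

2:1

2979/1450 ≈ 2.054. Nearest candidates are 2:1 (2.000, off by 0.054) and root-5 (2.236, off by 0.182).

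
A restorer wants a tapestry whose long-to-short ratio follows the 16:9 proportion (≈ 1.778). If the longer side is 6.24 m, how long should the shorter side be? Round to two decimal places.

3.51 m

16:9 ≈ 1.77778.
Shorter side = 6.24 ÷ 1.77778 ≈ 3.5100 → 3.51 m.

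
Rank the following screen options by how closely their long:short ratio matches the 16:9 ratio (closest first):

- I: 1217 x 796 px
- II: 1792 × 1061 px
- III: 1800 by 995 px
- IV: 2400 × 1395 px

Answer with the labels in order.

Ratios: I = 1217 / 796 ≈ 1.529; II = 1792 / 1061 ≈ 1.689; III = 1800 / 995 ≈ 1.809; IV = 2400 / 1395 ≈ 1.720.
|Δ from 1.778|: I 0.249; II 0.089; III 0.031; IV 0.058.

III, IV, II, I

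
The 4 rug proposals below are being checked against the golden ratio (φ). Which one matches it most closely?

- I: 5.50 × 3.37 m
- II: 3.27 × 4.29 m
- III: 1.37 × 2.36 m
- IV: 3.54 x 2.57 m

Target golden ratio ≈ 1.618.
I: 1.632 (Δ0.014)  II: 1.312 (Δ0.306)  III: 1.723 (Δ0.105)  IV: 1.377 (Δ0.241)

I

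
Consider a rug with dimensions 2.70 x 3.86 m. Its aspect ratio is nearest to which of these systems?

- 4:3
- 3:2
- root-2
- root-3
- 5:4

Ratio = 3.86 / 2.70 ≈ 1.430.
Distances: 4:3 1.333 (Δ 0.097); 3:2 1.500 (Δ 0.070); root-2 1.414 (Δ 0.016); root-3 1.732 (Δ 0.302); 5:4 1.250 (Δ 0.180).

root-2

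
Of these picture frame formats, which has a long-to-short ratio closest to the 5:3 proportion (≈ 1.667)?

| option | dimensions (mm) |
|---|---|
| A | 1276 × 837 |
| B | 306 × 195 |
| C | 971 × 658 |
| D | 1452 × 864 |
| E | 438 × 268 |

Ratios (long/short): A ≈ 1.524; B ≈ 1.569; C ≈ 1.476; D ≈ 1.681; E ≈ 1.634.
5:3 ≈ 1.667; option D is nearest (Δ 0.014).

D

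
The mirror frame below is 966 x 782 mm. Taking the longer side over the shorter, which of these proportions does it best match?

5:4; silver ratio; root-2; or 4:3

5:4

Ratio = 966 / 782 ≈ 1.235.
Distances: 5:4 1.250 (Δ 0.015); silver ratio 2.414 (Δ 1.179); root-2 1.414 (Δ 0.179); 4:3 1.333 (Δ 0.098).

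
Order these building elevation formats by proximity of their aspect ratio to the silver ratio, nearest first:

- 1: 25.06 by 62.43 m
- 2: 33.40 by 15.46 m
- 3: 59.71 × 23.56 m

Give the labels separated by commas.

1, 3, 2

1: 62.43/25.06 ≈ 2.491 → |2.491 − 2.414| = 0.077
2: 33.40/15.46 ≈ 2.160 → |2.160 − 2.414| = 0.254
3: 59.71/23.56 ≈ 2.534 → |2.534 − 2.414| = 0.120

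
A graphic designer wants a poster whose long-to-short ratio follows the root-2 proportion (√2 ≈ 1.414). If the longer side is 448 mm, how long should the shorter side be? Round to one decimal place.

root-2 ≈ 1.41421.
Shorter side = 448 ÷ 1.41421 ≈ 316.785 → 316.8 mm.

316.8 mm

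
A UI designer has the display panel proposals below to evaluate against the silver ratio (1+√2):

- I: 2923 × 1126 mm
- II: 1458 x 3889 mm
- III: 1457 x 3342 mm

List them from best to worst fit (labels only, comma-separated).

III, I, II

Ratios: I = 2923 / 1126 ≈ 2.596; II = 3889 / 1458 ≈ 2.667; III = 3342 / 1457 ≈ 2.294.
|Δ from 2.414|: I 0.182; II 0.253; III 0.120.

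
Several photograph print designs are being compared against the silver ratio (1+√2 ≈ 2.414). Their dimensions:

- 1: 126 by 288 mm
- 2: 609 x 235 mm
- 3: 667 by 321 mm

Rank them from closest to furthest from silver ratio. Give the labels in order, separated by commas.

1, 2, 3

1: 288/126 ≈ 2.286 → |2.286 − 2.414| = 0.128
2: 609/235 ≈ 2.591 → |2.591 − 2.414| = 0.177
3: 667/321 ≈ 2.078 → |2.078 − 2.414| = 0.336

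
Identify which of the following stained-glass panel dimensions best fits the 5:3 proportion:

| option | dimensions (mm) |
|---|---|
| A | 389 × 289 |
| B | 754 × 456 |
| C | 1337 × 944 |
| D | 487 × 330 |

B

Ratios (long/short): A ≈ 1.346; B ≈ 1.654; C ≈ 1.416; D ≈ 1.476.
5:3 ≈ 1.667; option B is nearest (Δ 0.013).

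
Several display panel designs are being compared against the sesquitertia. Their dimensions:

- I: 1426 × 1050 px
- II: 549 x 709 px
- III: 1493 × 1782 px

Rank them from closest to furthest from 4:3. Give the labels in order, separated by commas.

Ratios: I = 1426 / 1050 ≈ 1.358; II = 709 / 549 ≈ 1.291; III = 1782 / 1493 ≈ 1.194.
|Δ from 1.333|: I 0.025; II 0.042; III 0.139.

I, II, III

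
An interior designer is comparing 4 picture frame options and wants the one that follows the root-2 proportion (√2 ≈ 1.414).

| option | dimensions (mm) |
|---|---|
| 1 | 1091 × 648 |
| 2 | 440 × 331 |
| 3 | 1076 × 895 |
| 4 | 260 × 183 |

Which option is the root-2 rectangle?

4

Ratios (long/short): 1 ≈ 1.684; 2 ≈ 1.329; 3 ≈ 1.202; 4 ≈ 1.421.
root-2 ≈ 1.414; option 4 is nearest (Δ 0.007).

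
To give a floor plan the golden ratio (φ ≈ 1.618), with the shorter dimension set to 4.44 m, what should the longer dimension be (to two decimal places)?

7.18 m

golden ratio ≈ 1.61803.
Longer side = 4.44 × 1.61803 ≈ 7.1841 → 7.18 m.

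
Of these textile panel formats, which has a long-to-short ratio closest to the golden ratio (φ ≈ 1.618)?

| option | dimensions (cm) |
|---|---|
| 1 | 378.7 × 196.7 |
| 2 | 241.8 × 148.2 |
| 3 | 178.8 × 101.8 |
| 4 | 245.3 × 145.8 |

2

Ratios (long/short): 1 ≈ 1.925; 2 ≈ 1.632; 3 ≈ 1.756; 4 ≈ 1.682.
golden ratio ≈ 1.618; option 2 is nearest (Δ 0.014).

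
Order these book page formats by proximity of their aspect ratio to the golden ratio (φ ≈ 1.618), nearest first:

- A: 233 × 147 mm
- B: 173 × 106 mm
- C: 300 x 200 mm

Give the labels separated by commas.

Ratios: A = 233 / 147 ≈ 1.585; B = 173 / 106 ≈ 1.632; C = 300 / 200 ≈ 1.500.
|Δ from 1.618|: A 0.033; B 0.014; C 0.118.

B, A, C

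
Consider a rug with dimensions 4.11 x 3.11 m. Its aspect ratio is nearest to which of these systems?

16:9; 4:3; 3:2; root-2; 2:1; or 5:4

Ratio = 4.11 / 3.11 ≈ 1.322.
Distances: 16:9 1.778 (Δ 0.456); 4:3 1.333 (Δ 0.011); 3:2 1.500 (Δ 0.178); root-2 1.414 (Δ 0.092); 2:1 2.000 (Δ 0.678); 5:4 1.250 (Δ 0.072).

4:3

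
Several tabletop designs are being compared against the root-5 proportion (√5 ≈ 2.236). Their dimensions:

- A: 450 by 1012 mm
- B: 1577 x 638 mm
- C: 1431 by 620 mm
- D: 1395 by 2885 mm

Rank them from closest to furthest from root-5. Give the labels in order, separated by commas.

A, C, D, B

A: 1012/450 ≈ 2.249 → |2.249 − 2.236| = 0.013
B: 1577/638 ≈ 2.472 → |2.472 − 2.236| = 0.236
C: 1431/620 ≈ 2.308 → |2.308 − 2.236| = 0.072
D: 2885/1395 ≈ 2.068 → |2.068 − 2.236| = 0.168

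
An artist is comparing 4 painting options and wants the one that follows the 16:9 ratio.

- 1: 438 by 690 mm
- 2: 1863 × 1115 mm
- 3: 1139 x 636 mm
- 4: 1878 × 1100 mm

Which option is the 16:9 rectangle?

Ratios (long/short): 1 ≈ 1.575; 2 ≈ 1.671; 3 ≈ 1.791; 4 ≈ 1.707.
16:9 ≈ 1.778; option 3 is nearest (Δ 0.013).

3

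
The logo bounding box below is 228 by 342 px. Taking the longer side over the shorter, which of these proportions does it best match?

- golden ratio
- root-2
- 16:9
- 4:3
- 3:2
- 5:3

Ratio = 342 / 228 ≈ 1.500.
Distances: golden ratio 1.618 (Δ 0.118); root-2 1.414 (Δ 0.086); 16:9 1.778 (Δ 0.278); 4:3 1.333 (Δ 0.167); 3:2 1.500 (Δ 0.000); 5:3 1.667 (Δ 0.167).

3:2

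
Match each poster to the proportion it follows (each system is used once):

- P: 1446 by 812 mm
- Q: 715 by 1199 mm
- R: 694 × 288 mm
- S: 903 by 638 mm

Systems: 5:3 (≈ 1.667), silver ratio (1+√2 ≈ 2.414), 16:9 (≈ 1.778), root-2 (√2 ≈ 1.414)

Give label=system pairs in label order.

P=16:9, Q=5:3, R=silver ratio, S=root-2

Ratios: P ≈ 1.781; Q ≈ 1.677; R ≈ 2.410; S ≈ 1.415.
Targets: 5:3 ≈ 1.667; silver ratio ≈ 2.414; 16:9 ≈ 1.778; root-2 ≈ 1.414.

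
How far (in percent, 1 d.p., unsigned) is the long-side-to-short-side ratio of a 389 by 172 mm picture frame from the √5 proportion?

1.1%

Ratio = 389 / 172 ≈ 2.2616.
Ideal root-5 ≈ 2.2361. |2.2616 − 2.2361| / 2.2361 ≈ 1.14% → 1.1%.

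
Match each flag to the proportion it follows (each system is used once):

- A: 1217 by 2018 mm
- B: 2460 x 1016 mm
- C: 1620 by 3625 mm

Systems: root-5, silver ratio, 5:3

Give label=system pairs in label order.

A = 2018/1217 ≈ 1.658 → 5:3 (1.667)
B = 2460/1016 ≈ 2.421 → silver ratio (2.414)
C = 3625/1620 ≈ 2.238 → root-5 (2.236)

A=5:3, B=silver ratio, C=root-5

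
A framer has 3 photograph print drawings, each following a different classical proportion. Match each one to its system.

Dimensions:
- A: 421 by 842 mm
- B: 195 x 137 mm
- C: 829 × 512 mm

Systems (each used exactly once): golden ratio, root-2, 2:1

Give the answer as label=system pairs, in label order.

A = 842/421 ≈ 2.000 → 2:1 (2.000)
B = 195/137 ≈ 1.423 → root-2 (1.414)
C = 829/512 ≈ 1.619 → golden ratio (1.618)

A=2:1, B=root-2, C=golden ratio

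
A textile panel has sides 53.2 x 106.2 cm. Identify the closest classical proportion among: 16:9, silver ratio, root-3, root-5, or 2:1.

106.2/53.2 ≈ 1.996. Nearest candidates are 2:1 (2.000, off by 0.004) and 16:9 (1.778, off by 0.218).

2:1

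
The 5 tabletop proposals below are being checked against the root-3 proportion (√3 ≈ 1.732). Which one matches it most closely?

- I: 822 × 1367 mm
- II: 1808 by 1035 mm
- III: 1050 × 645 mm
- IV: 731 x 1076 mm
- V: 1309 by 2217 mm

Ratios (long/short): I ≈ 1.663; II ≈ 1.747; III ≈ 1.628; IV ≈ 1.472; V ≈ 1.694.
root-3 ≈ 1.732; option II is nearest (Δ 0.015).

II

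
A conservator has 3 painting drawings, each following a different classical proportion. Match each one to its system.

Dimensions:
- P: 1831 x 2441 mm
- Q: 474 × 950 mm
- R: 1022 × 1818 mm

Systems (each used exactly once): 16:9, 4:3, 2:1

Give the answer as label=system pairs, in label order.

P = 2441/1831 ≈ 1.333 → 4:3 (1.333)
Q = 950/474 ≈ 2.004 → 2:1 (2.000)
R = 1818/1022 ≈ 1.779 → 16:9 (1.778)

P=4:3, Q=2:1, R=16:9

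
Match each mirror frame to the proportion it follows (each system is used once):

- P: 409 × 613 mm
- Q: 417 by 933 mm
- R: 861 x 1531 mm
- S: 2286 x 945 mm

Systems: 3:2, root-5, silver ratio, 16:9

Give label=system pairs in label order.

Ratios: P ≈ 1.499; Q ≈ 2.237; R ≈ 1.778; S ≈ 2.419.
Targets: 3:2 ≈ 1.500; root-5 ≈ 2.236; silver ratio ≈ 2.414; 16:9 ≈ 1.778.

P=3:2, Q=root-5, R=16:9, S=silver ratio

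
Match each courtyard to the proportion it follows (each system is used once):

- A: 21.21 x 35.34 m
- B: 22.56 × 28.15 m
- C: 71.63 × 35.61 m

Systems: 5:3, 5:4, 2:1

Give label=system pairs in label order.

A = 35.34/21.21 ≈ 1.666 → 5:3 (1.667)
B = 28.15/22.56 ≈ 1.248 → 5:4 (1.250)
C = 71.63/35.61 ≈ 2.012 → 2:1 (2.000)

A=5:3, B=5:4, C=2:1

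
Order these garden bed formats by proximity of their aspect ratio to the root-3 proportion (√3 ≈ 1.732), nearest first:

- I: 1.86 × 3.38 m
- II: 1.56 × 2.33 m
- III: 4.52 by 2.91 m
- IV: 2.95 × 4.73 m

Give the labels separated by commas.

Ratios: I = 3.38 / 1.86 ≈ 1.817; II = 2.33 / 1.56 ≈ 1.494; III = 4.52 / 2.91 ≈ 1.553; IV = 4.73 / 2.95 ≈ 1.603.
|Δ from 1.732|: I 0.085; II 0.238; III 0.179; IV 0.129.

I, IV, III, II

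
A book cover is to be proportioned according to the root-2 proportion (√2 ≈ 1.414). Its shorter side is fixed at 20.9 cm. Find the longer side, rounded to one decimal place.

29.6 cm

root-2 ≈ 1.41421.
Longer side = 20.9 × 1.41421 ≈ 29.557 → 29.6 cm.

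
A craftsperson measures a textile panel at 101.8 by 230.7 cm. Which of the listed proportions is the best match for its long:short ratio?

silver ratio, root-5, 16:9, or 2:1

root-5

230.7/101.8 ≈ 2.266. Nearest candidates are root-5 (2.236, off by 0.030) and silver ratio (2.414, off by 0.148).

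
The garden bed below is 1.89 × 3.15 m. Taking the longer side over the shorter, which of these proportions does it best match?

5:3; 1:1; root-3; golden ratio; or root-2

3.15/1.89 ≈ 1.667. Nearest candidates are 5:3 (1.667, off by 0.000) and golden ratio (1.618, off by 0.049).

5:3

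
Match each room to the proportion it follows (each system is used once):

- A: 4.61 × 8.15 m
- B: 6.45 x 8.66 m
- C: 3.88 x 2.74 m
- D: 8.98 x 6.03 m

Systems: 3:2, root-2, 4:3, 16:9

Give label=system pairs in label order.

Ratios: A ≈ 1.768; B ≈ 1.343; C ≈ 1.416; D ≈ 1.489.
Targets: 3:2 ≈ 1.500; root-2 ≈ 1.414; 4:3 ≈ 1.333; 16:9 ≈ 1.778.

A=16:9, B=4:3, C=root-2, D=3:2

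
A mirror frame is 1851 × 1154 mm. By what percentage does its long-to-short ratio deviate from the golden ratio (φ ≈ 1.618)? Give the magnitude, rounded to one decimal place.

0.9%

Ratio = 1851 / 1154 ≈ 1.6040.
Ideal golden ratio ≈ 1.6180. |1.6040 − 1.6180| / 1.6180 ≈ 0.87% → 0.9%.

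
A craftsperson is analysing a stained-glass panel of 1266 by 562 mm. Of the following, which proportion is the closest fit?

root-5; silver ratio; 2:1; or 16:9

Ratio = 1266 / 562 ≈ 2.253.
Distances: root-5 2.236 (Δ 0.017); silver ratio 2.414 (Δ 0.161); 2:1 2.000 (Δ 0.253); 16:9 1.778 (Δ 0.475).

root-5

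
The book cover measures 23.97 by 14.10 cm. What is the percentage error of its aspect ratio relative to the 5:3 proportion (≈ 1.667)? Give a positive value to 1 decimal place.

2.0%

Ratio = 23.97 / 14.10 ≈ 1.7000.
Ideal 5:3 ≈ 1.6667. |1.7000 − 1.6667| / 1.6667 ≈ 2.00% → 2.0%.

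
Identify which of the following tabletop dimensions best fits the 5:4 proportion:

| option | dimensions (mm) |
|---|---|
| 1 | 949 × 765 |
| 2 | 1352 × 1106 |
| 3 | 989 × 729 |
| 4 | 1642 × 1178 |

1

Target 5:4 ≈ 1.250.
1: 1.241 (Δ0.009)  2: 1.222 (Δ0.028)  3: 1.357 (Δ0.107)  4: 1.394 (Δ0.144)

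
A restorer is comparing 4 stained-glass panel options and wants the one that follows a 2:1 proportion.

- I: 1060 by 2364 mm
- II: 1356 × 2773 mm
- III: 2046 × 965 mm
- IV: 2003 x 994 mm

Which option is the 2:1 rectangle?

IV

Target 2:1 ≈ 2.000.
I: 2.230 (Δ0.230)  II: 2.045 (Δ0.045)  III: 2.120 (Δ0.120)  IV: 2.015 (Δ0.015)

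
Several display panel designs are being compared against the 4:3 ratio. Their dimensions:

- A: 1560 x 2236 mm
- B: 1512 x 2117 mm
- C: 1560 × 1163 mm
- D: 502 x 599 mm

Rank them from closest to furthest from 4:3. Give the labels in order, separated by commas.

A: 2236/1560 ≈ 1.433 → |1.433 − 1.333| = 0.100
B: 2117/1512 ≈ 1.400 → |1.400 − 1.333| = 0.067
C: 1560/1163 ≈ 1.341 → |1.341 − 1.333| = 0.008
D: 599/502 ≈ 1.193 → |1.193 − 1.333| = 0.140

C, B, A, D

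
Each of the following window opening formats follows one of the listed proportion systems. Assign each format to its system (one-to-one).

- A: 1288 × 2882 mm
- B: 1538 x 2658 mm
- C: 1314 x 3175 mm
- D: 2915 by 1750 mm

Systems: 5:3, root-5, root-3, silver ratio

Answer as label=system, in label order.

Ratios: A ≈ 2.238; B ≈ 1.728; C ≈ 2.416; D ≈ 1.666.
Targets: 5:3 ≈ 1.667; root-5 ≈ 2.236; root-3 ≈ 1.732; silver ratio ≈ 2.414.

A=root-5, B=root-3, C=silver ratio, D=5:3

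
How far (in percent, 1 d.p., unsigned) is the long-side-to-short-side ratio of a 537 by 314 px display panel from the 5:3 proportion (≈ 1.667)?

Ratio = 537 / 314 ≈ 1.7102.
Ideal 5:3 ≈ 1.6667. |1.7102 − 1.6667| / 1.6667 ≈ 2.61% → 2.6%.

2.6%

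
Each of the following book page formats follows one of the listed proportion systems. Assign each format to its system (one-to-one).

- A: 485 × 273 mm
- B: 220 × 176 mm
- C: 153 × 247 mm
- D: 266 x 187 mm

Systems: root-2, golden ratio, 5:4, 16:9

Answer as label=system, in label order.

A=16:9, B=5:4, C=golden ratio, D=root-2

A = 485/273 ≈ 1.777 → 16:9 (1.778)
B = 220/176 ≈ 1.250 → 5:4 (1.250)
C = 247/153 ≈ 1.614 → golden ratio (1.618)
D = 266/187 ≈ 1.422 → root-2 (1.414)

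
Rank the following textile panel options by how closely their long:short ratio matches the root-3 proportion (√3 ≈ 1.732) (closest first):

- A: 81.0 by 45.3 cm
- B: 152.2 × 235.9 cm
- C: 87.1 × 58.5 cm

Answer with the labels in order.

A: 81.0/45.3 ≈ 1.788 → |1.788 − 1.732| = 0.056
B: 235.9/152.2 ≈ 1.550 → |1.550 − 1.732| = 0.182
C: 87.1/58.5 ≈ 1.489 → |1.489 − 1.732| = 0.243

A, B, C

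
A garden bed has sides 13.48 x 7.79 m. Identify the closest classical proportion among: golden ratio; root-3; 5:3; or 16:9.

Ratio = 13.48 / 7.79 ≈ 1.730.
Distances: golden ratio 1.618 (Δ 0.112); root-3 1.732 (Δ 0.002); 5:3 1.667 (Δ 0.063); 16:9 1.778 (Δ 0.048).

root-3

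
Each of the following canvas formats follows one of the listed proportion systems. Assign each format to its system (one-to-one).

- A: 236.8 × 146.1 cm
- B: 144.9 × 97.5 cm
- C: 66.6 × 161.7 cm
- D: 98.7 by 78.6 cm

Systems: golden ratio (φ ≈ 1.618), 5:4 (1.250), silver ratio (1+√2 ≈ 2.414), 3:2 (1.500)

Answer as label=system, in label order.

A=golden ratio, B=3:2, C=silver ratio, D=5:4

A = 236.8/146.1 ≈ 1.621 → golden ratio (1.618)
B = 144.9/97.5 ≈ 1.486 → 3:2 (1.500)
C = 161.7/66.6 ≈ 2.428 → silver ratio (2.414)
D = 98.7/78.6 ≈ 1.256 → 5:4 (1.250)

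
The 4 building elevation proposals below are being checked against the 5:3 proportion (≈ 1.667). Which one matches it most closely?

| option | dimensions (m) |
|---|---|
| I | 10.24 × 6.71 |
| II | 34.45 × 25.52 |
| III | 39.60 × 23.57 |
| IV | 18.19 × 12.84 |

Ratios (long/short): I ≈ 1.526; II ≈ 1.350; III ≈ 1.680; IV ≈ 1.417.
5:3 ≈ 1.667; option III is nearest (Δ 0.013).

III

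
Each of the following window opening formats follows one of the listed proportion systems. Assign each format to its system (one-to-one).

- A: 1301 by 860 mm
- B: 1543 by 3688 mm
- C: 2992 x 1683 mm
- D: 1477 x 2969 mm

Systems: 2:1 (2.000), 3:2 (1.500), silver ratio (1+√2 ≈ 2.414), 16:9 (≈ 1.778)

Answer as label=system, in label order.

A = 1301/860 ≈ 1.513 → 3:2 (1.500)
B = 3688/1543 ≈ 2.390 → silver ratio (2.414)
C = 2992/1683 ≈ 1.778 → 16:9 (1.778)
D = 2969/1477 ≈ 2.010 → 2:1 (2.000)

A=3:2, B=silver ratio, C=16:9, D=2:1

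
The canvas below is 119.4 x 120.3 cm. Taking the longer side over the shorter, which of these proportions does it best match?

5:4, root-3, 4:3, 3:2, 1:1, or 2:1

1:1

Ratio = 120.3 / 119.4 ≈ 1.008.
Distances: 5:4 1.250 (Δ 0.242); root-3 1.732 (Δ 0.724); 4:3 1.333 (Δ 0.325); 3:2 1.500 (Δ 0.492); 1:1 1.000 (Δ 0.008); 2:1 2.000 (Δ 0.992).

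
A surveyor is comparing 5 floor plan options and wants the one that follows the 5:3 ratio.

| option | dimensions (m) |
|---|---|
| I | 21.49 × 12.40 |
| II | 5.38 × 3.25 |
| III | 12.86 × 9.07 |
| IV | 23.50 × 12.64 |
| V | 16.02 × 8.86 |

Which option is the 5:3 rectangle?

II

Ratios (long/short): I ≈ 1.733; II ≈ 1.655; III ≈ 1.418; IV ≈ 1.859; V ≈ 1.808.
5:3 ≈ 1.667; option II is nearest (Δ 0.012).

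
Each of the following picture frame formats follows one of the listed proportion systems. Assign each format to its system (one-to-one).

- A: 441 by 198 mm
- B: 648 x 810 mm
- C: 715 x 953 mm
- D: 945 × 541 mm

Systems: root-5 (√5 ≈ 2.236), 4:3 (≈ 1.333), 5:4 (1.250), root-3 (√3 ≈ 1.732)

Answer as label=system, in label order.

Ratios: A ≈ 2.227; B ≈ 1.250; C ≈ 1.333; D ≈ 1.747.
Targets: root-5 ≈ 2.236; 4:3 ≈ 1.333; 5:4 ≈ 1.250; root-3 ≈ 1.732.

A=root-5, B=5:4, C=4:3, D=root-3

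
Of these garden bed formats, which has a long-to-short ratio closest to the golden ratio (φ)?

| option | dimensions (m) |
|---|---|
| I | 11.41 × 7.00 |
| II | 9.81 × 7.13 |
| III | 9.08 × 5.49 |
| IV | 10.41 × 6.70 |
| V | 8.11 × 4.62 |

Target golden ratio ≈ 1.618.
I: 1.630 (Δ0.012)  II: 1.376 (Δ0.242)  III: 1.654 (Δ0.036)  IV: 1.554 (Δ0.064)  V: 1.755 (Δ0.137)

I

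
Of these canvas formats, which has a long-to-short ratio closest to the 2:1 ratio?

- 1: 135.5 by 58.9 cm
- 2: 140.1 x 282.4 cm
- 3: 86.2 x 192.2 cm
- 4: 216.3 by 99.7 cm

Ratios (long/short): 1 ≈ 2.301; 2 ≈ 2.016; 3 ≈ 2.230; 4 ≈ 2.170.
2:1 ≈ 2.000; option 2 is nearest (Δ 0.016).

2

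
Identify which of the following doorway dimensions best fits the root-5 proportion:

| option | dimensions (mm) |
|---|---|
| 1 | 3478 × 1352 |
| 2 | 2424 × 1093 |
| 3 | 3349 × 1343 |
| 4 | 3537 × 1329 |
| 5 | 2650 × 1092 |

2

Target root-5 ≈ 2.236.
1: 2.572 (Δ0.336)  2: 2.218 (Δ0.018)  3: 2.494 (Δ0.258)  4: 2.661 (Δ0.425)  5: 2.427 (Δ0.191)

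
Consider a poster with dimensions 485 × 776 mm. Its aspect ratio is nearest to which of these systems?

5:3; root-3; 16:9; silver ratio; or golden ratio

golden ratio

776/485 ≈ 1.600. Nearest candidates are golden ratio (1.618, off by 0.018) and 5:3 (1.667, off by 0.067).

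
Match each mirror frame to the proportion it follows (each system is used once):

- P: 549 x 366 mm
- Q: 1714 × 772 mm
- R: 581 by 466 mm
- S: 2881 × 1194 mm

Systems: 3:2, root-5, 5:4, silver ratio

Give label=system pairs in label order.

P = 549/366 ≈ 1.500 → 3:2 (1.500)
Q = 1714/772 ≈ 2.220 → root-5 (2.236)
R = 581/466 ≈ 1.247 → 5:4 (1.250)
S = 2881/1194 ≈ 2.413 → silver ratio (2.414)

P=3:2, Q=root-5, R=5:4, S=silver ratio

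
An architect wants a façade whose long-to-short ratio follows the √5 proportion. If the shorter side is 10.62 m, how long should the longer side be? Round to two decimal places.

23.75 m

root-5 ≈ 2.23607.
Longer side = 10.62 × 2.23607 ≈ 23.7471 → 23.75 m.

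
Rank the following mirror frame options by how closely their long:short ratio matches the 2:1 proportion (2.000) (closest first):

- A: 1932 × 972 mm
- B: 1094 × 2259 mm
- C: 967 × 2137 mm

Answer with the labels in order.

A, B, C

Ratios: A = 1932 / 972 ≈ 1.988; B = 2259 / 1094 ≈ 2.065; C = 2137 / 967 ≈ 2.210.
|Δ from 2.000|: A 0.012; B 0.065; C 0.210.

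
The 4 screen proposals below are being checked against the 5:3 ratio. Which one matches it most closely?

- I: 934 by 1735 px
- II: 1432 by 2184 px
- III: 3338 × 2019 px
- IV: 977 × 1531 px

III

Ratios (long/short): I ≈ 1.858; II ≈ 1.525; III ≈ 1.653; IV ≈ 1.567.
5:3 ≈ 1.667; option III is nearest (Δ 0.014).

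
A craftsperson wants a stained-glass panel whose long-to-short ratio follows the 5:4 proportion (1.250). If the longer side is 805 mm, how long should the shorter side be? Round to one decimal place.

5:4 = 1.25000.
Shorter side = 805 ÷ 1.25000 ≈ 644.000 → 644.0 mm.

644.0 mm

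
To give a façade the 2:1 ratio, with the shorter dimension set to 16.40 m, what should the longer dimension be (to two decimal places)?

32.80 m

2:1 = 2.00000.
Longer side = 16.40 × 2.00000 ≈ 32.8000 → 32.80 m.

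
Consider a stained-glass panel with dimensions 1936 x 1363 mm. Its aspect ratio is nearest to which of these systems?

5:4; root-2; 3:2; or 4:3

1936/1363 ≈ 1.420. Nearest candidates are root-2 (1.414, off by 0.006) and 3:2 (1.500, off by 0.080).

root-2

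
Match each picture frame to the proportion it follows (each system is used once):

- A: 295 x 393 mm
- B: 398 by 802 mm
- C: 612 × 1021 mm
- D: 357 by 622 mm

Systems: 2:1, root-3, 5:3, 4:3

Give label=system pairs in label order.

Ratios: A ≈ 1.332; B ≈ 2.015; C ≈ 1.668; D ≈ 1.742.
Targets: 2:1 ≈ 2.000; root-3 ≈ 1.732; 5:3 ≈ 1.667; 4:3 ≈ 1.333.

A=4:3, B=2:1, C=5:3, D=root-3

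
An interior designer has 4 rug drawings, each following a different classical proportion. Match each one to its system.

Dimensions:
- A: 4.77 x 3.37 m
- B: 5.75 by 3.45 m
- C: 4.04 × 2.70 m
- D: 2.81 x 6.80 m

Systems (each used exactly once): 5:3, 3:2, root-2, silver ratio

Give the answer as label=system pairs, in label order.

Ratios: A ≈ 1.415; B ≈ 1.667; C ≈ 1.496; D ≈ 2.420.
Targets: 5:3 ≈ 1.667; 3:2 ≈ 1.500; root-2 ≈ 1.414; silver ratio ≈ 2.414.

A=root-2, B=5:3, C=3:2, D=silver ratio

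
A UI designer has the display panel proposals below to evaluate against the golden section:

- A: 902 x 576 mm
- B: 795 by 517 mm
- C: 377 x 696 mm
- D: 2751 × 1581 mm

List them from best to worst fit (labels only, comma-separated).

A: 902/576 ≈ 1.566 → |1.566 − 1.618| = 0.052
B: 795/517 ≈ 1.538 → |1.538 − 1.618| = 0.080
C: 696/377 ≈ 1.846 → |1.846 − 1.618| = 0.228
D: 2751/1581 ≈ 1.740 → |1.740 − 1.618| = 0.122

A, B, D, C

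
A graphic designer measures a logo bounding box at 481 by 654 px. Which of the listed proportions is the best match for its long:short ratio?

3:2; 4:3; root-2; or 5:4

Ratio = 654 / 481 ≈ 1.360.
Distances: 3:2 1.500 (Δ 0.140); 4:3 1.333 (Δ 0.027); root-2 1.414 (Δ 0.054); 5:4 1.250 (Δ 0.110).

4:3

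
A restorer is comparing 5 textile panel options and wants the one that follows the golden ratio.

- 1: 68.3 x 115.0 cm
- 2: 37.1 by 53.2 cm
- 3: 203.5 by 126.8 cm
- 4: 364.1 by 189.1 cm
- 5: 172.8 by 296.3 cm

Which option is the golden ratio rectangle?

Ratios (long/short): 1 ≈ 1.684; 2 ≈ 1.434; 3 ≈ 1.605; 4 ≈ 1.925; 5 ≈ 1.715.
golden ratio ≈ 1.618; option 3 is nearest (Δ 0.013).

3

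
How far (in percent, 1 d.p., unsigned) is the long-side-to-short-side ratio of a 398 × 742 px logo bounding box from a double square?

6.8%

Ratio = 742 / 398 ≈ 1.8643.
Ideal 2:1 = 2.0000. |1.8643 − 2.0000| / 2.0000 ≈ 6.78% → 6.8%.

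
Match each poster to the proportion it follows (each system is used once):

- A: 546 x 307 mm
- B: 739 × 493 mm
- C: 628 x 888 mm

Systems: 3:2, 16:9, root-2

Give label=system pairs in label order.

A=16:9, B=3:2, C=root-2

A = 546/307 ≈ 1.779 → 16:9 (1.778)
B = 739/493 ≈ 1.499 → 3:2 (1.500)
C = 888/628 ≈ 1.414 → root-2 (1.414)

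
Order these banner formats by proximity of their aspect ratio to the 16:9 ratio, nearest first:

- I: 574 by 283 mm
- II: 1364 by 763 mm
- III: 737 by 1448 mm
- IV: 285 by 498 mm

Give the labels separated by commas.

Ratios: I = 574 / 283 ≈ 2.028; II = 1364 / 763 ≈ 1.788; III = 1448 / 737 ≈ 1.965; IV = 498 / 285 ≈ 1.747.
|Δ from 1.778|: I 0.250; II 0.010; III 0.187; IV 0.031.

II, IV, III, I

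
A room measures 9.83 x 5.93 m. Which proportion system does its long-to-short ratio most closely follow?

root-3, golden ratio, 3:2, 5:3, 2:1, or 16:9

5:3

9.83/5.93 ≈ 1.658. Nearest candidates are 5:3 (1.667, off by 0.009) and golden ratio (1.618, off by 0.040).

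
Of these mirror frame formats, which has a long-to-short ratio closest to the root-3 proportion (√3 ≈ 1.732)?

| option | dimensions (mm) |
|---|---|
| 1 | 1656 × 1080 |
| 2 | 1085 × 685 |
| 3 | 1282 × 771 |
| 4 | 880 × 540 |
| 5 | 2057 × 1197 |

Ratios (long/short): 1 ≈ 1.533; 2 ≈ 1.584; 3 ≈ 1.663; 4 ≈ 1.630; 5 ≈ 1.718.
root-3 ≈ 1.732; option 5 is nearest (Δ 0.014).

5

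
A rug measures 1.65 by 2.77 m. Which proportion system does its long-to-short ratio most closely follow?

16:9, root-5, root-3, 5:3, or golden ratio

2.77/1.65 ≈ 1.679. Nearest candidates are 5:3 (1.667, off by 0.012) and root-3 (1.732, off by 0.053).

5:3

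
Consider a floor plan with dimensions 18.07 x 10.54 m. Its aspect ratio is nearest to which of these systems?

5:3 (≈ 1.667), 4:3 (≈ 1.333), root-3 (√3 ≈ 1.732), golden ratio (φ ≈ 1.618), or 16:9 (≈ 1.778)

root-3

18.07/10.54 ≈ 1.714. Nearest candidates are root-3 (1.732, off by 0.018) and 5:3 (1.667, off by 0.047).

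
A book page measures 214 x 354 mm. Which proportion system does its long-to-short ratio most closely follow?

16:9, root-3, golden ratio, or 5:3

Ratio = 354 / 214 ≈ 1.654.
Distances: 16:9 1.778 (Δ 0.124); root-3 1.732 (Δ 0.078); golden ratio 1.618 (Δ 0.036); 5:3 1.667 (Δ 0.013).

5:3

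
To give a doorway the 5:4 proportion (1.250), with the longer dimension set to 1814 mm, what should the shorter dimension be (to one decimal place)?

1451.2 mm

5:4 = 1.25000.
Shorter side = 1814 ÷ 1.25000 ≈ 1451.200 → 1451.2 mm.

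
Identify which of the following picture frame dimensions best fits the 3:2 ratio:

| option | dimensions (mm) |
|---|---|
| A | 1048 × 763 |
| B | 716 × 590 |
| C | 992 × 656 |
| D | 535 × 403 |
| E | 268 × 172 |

C

Ratios (long/short): A ≈ 1.374; B ≈ 1.214; C ≈ 1.512; D ≈ 1.328; E ≈ 1.558.
3:2 ≈ 1.500; option C is nearest (Δ 0.012).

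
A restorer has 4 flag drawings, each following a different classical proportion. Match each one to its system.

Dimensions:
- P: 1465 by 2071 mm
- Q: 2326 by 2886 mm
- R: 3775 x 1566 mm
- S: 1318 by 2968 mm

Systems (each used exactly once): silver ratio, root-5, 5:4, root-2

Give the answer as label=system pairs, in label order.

Ratios: P ≈ 1.414; Q ≈ 1.241; R ≈ 2.411; S ≈ 2.252.
Targets: silver ratio ≈ 2.414; root-5 ≈ 2.236; 5:4 ≈ 1.250; root-2 ≈ 1.414.

P=root-2, Q=5:4, R=silver ratio, S=root-5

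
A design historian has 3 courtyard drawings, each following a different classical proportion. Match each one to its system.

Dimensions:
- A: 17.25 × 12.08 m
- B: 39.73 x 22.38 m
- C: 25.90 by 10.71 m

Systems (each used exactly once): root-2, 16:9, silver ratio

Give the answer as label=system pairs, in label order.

A = 17.25/12.08 ≈ 1.428 → root-2 (1.414)
B = 39.73/22.38 ≈ 1.775 → 16:9 (1.778)
C = 25.90/10.71 ≈ 2.418 → silver ratio (2.414)

A=root-2, B=16:9, C=silver ratio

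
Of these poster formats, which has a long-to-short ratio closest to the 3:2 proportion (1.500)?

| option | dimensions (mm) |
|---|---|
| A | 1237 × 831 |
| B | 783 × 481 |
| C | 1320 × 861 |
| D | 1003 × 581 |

Ratios (long/short): A ≈ 1.489; B ≈ 1.628; C ≈ 1.533; D ≈ 1.726.
3:2 ≈ 1.500; option A is nearest (Δ 0.011).

A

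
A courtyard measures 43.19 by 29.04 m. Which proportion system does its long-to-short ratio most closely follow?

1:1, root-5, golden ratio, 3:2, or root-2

3:2

43.19/29.04 ≈ 1.487. Nearest candidates are 3:2 (1.500, off by 0.013) and root-2 (1.414, off by 0.073).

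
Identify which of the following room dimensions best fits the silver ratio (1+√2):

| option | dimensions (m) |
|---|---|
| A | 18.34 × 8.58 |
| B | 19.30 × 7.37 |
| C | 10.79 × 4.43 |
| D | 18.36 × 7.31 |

Ratios (long/short): A ≈ 2.138; B ≈ 2.619; C ≈ 2.436; D ≈ 2.512.
silver ratio ≈ 2.414; option C is nearest (Δ 0.022).

C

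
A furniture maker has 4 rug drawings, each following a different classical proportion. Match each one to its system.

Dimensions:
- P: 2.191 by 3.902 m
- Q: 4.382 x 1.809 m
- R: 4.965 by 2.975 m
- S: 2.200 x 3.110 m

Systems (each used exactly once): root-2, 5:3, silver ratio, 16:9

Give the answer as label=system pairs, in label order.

P=16:9, Q=silver ratio, R=5:3, S=root-2

P = 3.902/2.191 ≈ 1.781 → 16:9 (1.778)
Q = 4.382/1.809 ≈ 2.422 → silver ratio (2.414)
R = 4.965/2.975 ≈ 1.669 → 5:3 (1.667)
S = 3.110/2.200 ≈ 1.414 → root-2 (1.414)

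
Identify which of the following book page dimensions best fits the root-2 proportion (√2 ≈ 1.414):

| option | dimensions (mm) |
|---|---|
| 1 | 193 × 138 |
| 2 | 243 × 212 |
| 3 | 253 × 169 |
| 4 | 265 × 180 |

1

Ratios (long/short): 1 ≈ 1.399; 2 ≈ 1.146; 3 ≈ 1.497; 4 ≈ 1.472.
root-2 ≈ 1.414; option 1 is nearest (Δ 0.015).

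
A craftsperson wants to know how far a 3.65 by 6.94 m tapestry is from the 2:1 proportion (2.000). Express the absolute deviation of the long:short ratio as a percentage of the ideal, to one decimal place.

Ratio = 6.94 / 3.65 ≈ 1.9014.
Ideal 2:1 = 2.0000. |1.9014 − 2.0000| / 2.0000 ≈ 4.93% → 4.9%.

4.9%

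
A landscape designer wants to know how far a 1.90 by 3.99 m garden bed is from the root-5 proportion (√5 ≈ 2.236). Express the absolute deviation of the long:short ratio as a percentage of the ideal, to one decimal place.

6.1%

Ratio = 3.99 / 1.90 ≈ 2.1000.
Ideal root-5 ≈ 2.2361. |2.1000 − 2.2361| / 2.2361 ≈ 6.09% → 6.1%.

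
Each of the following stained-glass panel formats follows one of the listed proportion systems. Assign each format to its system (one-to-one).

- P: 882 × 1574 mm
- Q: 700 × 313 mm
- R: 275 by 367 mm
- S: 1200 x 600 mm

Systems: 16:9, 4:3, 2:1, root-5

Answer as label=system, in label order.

P=16:9, Q=root-5, R=4:3, S=2:1

P = 1574/882 ≈ 1.785 → 16:9 (1.778)
Q = 700/313 ≈ 2.236 → root-5 (2.236)
R = 367/275 ≈ 1.335 → 4:3 (1.333)
S = 1200/600 ≈ 2.000 → 2:1 (2.000)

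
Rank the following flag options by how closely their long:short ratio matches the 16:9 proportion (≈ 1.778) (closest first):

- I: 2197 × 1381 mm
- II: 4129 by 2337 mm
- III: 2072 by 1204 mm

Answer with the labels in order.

II, III, I

I: 2197/1381 ≈ 1.591 → |1.591 − 1.778| = 0.187
II: 4129/2337 ≈ 1.767 → |1.767 − 1.778| = 0.011
III: 2072/1204 ≈ 1.721 → |1.721 − 1.778| = 0.057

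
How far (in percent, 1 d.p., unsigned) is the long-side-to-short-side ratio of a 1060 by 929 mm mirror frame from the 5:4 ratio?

Ratio = 1060 / 929 ≈ 1.1410.
Ideal 5:4 = 1.2500. |1.1410 − 1.2500| / 1.2500 ≈ 8.72% → 8.7%.

8.7%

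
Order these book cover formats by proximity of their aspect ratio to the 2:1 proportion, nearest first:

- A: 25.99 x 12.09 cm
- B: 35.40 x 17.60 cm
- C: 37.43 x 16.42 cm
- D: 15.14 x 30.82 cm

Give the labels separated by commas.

A: 25.99/12.09 ≈ 2.150 → |2.150 − 2.000| = 0.150
B: 35.40/17.60 ≈ 2.011 → |2.011 − 2.000| = 0.011
C: 37.43/16.42 ≈ 2.280 → |2.280 − 2.000| = 0.280
D: 30.82/15.14 ≈ 2.036 → |2.036 − 2.000| = 0.036

B, D, A, C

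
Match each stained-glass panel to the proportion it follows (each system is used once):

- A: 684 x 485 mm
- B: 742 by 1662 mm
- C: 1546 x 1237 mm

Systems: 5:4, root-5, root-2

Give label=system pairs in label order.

A = 684/485 ≈ 1.410 → root-2 (1.414)
B = 1662/742 ≈ 2.240 → root-5 (2.236)
C = 1546/1237 ≈ 1.250 → 5:4 (1.250)

A=root-2, B=root-5, C=5:4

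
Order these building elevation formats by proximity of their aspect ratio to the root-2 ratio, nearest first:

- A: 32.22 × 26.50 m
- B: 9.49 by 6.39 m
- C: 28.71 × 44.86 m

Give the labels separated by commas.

B, C, A

A: 32.22/26.50 ≈ 1.216 → |1.216 − 1.414| = 0.198
B: 9.49/6.39 ≈ 1.485 → |1.485 − 1.414| = 0.071
C: 44.86/28.71 ≈ 1.563 → |1.563 − 1.414| = 0.149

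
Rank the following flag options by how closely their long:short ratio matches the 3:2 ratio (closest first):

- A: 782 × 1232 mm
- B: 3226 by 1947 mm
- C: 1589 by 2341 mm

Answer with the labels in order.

C, A, B

Ratios: A = 1232 / 782 ≈ 1.575; B = 3226 / 1947 ≈ 1.657; C = 2341 / 1589 ≈ 1.473.
|Δ from 1.500|: A 0.075; B 0.157; C 0.027.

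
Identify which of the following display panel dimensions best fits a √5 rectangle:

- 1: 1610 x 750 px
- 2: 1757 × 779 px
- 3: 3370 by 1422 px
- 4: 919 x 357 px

Ratios (long/short): 1 ≈ 2.147; 2 ≈ 2.255; 3 ≈ 2.370; 4 ≈ 2.574.
root-5 ≈ 2.236; option 2 is nearest (Δ 0.019).

2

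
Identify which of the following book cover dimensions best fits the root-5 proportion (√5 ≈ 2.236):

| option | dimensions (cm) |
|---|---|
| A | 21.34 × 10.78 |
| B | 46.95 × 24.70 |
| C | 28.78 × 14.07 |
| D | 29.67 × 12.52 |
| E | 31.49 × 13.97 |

E

Target root-5 ≈ 2.236.
A: 1.980 (Δ0.256)  B: 1.901 (Δ0.335)  C: 2.045 (Δ0.191)  D: 2.370 (Δ0.134)  E: 2.254 (Δ0.018)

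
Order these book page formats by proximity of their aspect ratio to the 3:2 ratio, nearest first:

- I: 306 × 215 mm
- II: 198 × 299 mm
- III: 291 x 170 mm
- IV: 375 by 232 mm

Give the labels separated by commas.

II, I, IV, III

Ratios: I = 306 / 215 ≈ 1.423; II = 299 / 198 ≈ 1.510; III = 291 / 170 ≈ 1.712; IV = 375 / 232 ≈ 1.616.
|Δ from 1.500|: I 0.077; II 0.010; III 0.212; IV 0.116.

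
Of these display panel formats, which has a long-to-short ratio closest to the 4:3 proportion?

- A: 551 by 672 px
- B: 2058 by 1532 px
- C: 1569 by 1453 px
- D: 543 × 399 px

Target 4:3 ≈ 1.333.
A: 1.220 (Δ0.113)  B: 1.343 (Δ0.010)  C: 1.080 (Δ0.253)  D: 1.361 (Δ0.028)

B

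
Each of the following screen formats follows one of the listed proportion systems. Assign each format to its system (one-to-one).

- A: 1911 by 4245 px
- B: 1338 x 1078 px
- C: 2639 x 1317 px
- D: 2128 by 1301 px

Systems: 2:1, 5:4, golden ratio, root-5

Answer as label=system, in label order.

Ratios: A ≈ 2.221; B ≈ 1.241; C ≈ 2.004; D ≈ 1.636.
Targets: 2:1 ≈ 2.000; 5:4 ≈ 1.250; golden ratio ≈ 1.618; root-5 ≈ 2.236.

A=root-5, B=5:4, C=2:1, D=golden ratio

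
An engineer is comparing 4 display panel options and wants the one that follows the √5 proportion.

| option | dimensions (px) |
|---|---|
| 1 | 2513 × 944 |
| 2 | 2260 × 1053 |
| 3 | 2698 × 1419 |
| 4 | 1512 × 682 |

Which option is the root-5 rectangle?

4

Ratios (long/short): 1 ≈ 2.662; 2 ≈ 2.146; 3 ≈ 1.901; 4 ≈ 2.217.
root-5 ≈ 2.236; option 4 is nearest (Δ 0.019).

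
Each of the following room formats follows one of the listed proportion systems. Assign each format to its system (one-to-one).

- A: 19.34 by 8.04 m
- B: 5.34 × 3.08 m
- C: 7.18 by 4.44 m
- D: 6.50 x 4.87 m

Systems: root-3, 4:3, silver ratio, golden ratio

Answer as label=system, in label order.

A = 19.34/8.04 ≈ 2.405 → silver ratio (2.414)
B = 5.34/3.08 ≈ 1.734 → root-3 (1.732)
C = 7.18/4.44 ≈ 1.617 → golden ratio (1.618)
D = 6.50/4.87 ≈ 1.335 → 4:3 (1.333)

A=silver ratio, B=root-3, C=golden ratio, D=4:3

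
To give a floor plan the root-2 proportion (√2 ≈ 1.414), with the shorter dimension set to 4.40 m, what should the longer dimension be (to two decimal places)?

6.22 m

root-2 ≈ 1.41421.
Longer side = 4.40 × 1.41421 ≈ 6.2225 → 6.22 m.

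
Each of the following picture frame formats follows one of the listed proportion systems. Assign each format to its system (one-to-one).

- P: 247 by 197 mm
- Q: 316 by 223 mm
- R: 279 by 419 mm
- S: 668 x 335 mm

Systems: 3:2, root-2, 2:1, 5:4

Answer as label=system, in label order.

P = 247/197 ≈ 1.254 → 5:4 (1.250)
Q = 316/223 ≈ 1.417 → root-2 (1.414)
R = 419/279 ≈ 1.502 → 3:2 (1.500)
S = 668/335 ≈ 1.994 → 2:1 (2.000)

P=5:4, Q=root-2, R=3:2, S=2:1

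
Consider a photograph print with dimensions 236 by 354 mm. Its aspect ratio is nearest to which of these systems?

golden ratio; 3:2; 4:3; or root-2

3:2

354/236 ≈ 1.500. Nearest candidates are 3:2 (1.500, off by 0.000) and root-2 (1.414, off by 0.086).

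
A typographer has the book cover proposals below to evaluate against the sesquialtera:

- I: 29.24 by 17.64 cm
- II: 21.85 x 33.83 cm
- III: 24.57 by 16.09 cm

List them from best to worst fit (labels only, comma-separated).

III, II, I

Ratios: I = 29.24 / 17.64 ≈ 1.658; II = 33.83 / 21.85 ≈ 1.548; III = 24.57 / 16.09 ≈ 1.527.
|Δ from 1.500|: I 0.158; II 0.048; III 0.027.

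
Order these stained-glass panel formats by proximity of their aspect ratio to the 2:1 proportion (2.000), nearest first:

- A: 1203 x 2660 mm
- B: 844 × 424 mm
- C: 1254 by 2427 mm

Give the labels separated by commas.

A: 2660/1203 ≈ 2.211 → |2.211 − 2.000| = 0.211
B: 844/424 ≈ 1.991 → |1.991 − 2.000| = 0.009
C: 2427/1254 ≈ 1.935 → |1.935 − 2.000| = 0.065

B, C, A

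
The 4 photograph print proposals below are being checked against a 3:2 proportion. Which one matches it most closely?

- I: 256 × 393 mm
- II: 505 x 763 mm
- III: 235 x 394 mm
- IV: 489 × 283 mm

Target 3:2 ≈ 1.500.
I: 1.535 (Δ0.035)  II: 1.511 (Δ0.011)  III: 1.677 (Δ0.177)  IV: 1.728 (Δ0.228)

II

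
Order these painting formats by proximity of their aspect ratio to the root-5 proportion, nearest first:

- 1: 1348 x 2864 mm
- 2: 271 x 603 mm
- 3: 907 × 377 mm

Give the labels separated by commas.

2, 1, 3

Ratios: 1 = 2864 / 1348 ≈ 2.125; 2 = 603 / 271 ≈ 2.225; 3 = 907 / 377 ≈ 2.406.
|Δ from 2.236|: 1 0.111; 2 0.011; 3 0.170.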